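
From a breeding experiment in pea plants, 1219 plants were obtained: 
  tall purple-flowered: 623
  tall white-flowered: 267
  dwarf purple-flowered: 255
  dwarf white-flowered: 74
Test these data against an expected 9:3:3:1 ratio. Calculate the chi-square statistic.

The 9:3:3:1 ratio has 16 parts, so with N = 1219 the expected counts are:
  tall purple-flowered: 1219 × 9/16 = 685.6875
  tall white-flowered: 1219 × 3/16 = 228.5625
  dwarf purple-flowered: 1219 × 3/16 = 228.5625
  dwarf white-flowered: 1219 × 1/16 = 76.1875
χ² = Σ (O − E)² / E
  tall purple-flowered: (623 − 685.6875)² / 685.6875 = 5.7311
  tall white-flowered: (267 − 228.5625)² / 228.5625 = 6.4641
  dwarf purple-flowered: (255 − 228.5625)² / 228.5625 = 3.0580
  dwarf white-flowered: (74 − 76.1875)² / 76.1875 = 0.0628
χ² = 5.7311 + 6.4641 + 3.0580 + 0.0628 = 15.316

15.316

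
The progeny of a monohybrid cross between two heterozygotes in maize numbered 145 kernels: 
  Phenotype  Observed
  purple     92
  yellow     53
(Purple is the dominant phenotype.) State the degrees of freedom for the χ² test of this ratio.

1

For a monohybrid cross between heterozygotes with complete dominance, the expected phenotypic ratio is 3:1.
A goodness-of-fit test with 2 phenotype classes has df = 2 − 1 = 1.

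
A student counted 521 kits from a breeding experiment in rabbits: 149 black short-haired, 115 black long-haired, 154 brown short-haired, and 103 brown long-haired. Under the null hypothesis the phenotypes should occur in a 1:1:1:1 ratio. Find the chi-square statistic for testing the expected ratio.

Total ratio parts = 4. Expected numbers out of 521:
  black short-haired: 521 × 1/4 = 130.25
  black long-haired: 521 × 1/4 = 130.25
  brown short-haired: 521 × 1/4 = 130.25
  brown long-haired: 521 × 1/4 = 130.25
χ² = Σ (O − E)² / E
  black short-haired: (149 − 130.25)² / 130.25 = 2.6991
  black long-haired: (115 − 130.25)² / 130.25 = 1.7855
  brown short-haired: (154 − 130.25)² / 130.25 = 4.3306
  brown long-haired: (103 − 130.25)² / 130.25 = 5.7011
χ² = 2.6991 + 1.7855 + 4.3306 + 5.7011 = 14.5163 ≈ 14.516

14.516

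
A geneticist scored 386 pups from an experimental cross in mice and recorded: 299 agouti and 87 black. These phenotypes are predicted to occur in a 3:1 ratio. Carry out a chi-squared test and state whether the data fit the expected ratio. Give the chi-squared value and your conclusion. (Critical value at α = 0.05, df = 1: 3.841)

Under the 3:1 hypothesis (Σ ratio = 4, N = 386):
  agouti: 386 × 3/4 = 289.5
  black: 386 × 1/4 = 96.5
χ² = Σ (O − E)² / E
  agouti: (299 − 289.5)² / 289.5 = 0.3117
  black: (87 − 96.5)² / 96.5 = 0.9352
χ² = 0.3117 + 0.9352 = 1.2469 ≈ 1.247
Degrees of freedom = 2 − 1 = 1; critical value at α = 0.05 is 3.841.
Since 1.247 < 3.841, we fail to reject the null hypothesis — the data are consistent with the 3:1 ratio.

1.247; consistent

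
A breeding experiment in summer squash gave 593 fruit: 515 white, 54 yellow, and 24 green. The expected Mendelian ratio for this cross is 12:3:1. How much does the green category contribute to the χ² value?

4.604

Expected counts for N = 593 under a 12:3:1 ratio (total parts = 16):
  white: 593 × 12/16 = 444.75
  yellow: 593 × 3/16 = 111.1875
  green: 593 × 1/16 = 37.0625
Contribution of green: (24 − 37.0625)² / 37.0625 = 4.6038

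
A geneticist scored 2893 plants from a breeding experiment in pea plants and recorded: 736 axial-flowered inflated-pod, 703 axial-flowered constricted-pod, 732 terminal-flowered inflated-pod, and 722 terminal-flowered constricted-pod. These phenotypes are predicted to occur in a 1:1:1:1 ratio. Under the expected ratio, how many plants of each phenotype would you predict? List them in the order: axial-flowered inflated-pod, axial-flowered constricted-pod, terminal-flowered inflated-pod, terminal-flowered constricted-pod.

The 1:1:1:1 ratio has 4 parts, so with N = 2893 the expected counts are:
  axial-flowered inflated-pod: 2893 × 1/4 = 723.25
  axial-flowered constricted-pod: 2893 × 1/4 = 723.25
  terminal-flowered inflated-pod: 2893 × 1/4 = 723.25
  terminal-flowered constricted-pod: 2893 × 1/4 = 723.25

723.25, 723.25, 723.25, 723.25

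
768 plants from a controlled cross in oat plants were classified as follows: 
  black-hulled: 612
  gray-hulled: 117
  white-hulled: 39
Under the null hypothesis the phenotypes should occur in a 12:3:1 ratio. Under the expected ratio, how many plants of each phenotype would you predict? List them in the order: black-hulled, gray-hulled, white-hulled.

576, 144, 48

Under the 12:3:1 hypothesis (Σ ratio = 16, N = 768):
  black-hulled: 768 × 12/16 = 576
  gray-hulled: 768 × 3/16 = 144
  white-hulled: 768 × 1/16 = 48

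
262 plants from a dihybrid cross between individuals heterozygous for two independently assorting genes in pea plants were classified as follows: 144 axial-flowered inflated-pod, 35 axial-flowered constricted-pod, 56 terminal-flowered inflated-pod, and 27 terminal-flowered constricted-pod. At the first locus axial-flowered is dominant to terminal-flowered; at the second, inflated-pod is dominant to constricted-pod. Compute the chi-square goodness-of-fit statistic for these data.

11.995

A dihybrid F₂ with independent assortment and complete dominance at both loci gives a 9:3:3:1 phenotypic ratio.
Under the 9:3:3:1 hypothesis (Σ ratio = 16, N = 262):
  axial-flowered inflated-pod: 262 × 9/16 = 147.375
  axial-flowered constricted-pod: 262 × 3/16 = 49.125
  terminal-flowered inflated-pod: 262 × 3/16 = 49.125
  terminal-flowered constricted-pod: 262 × 1/16 = 16.375
χ² = Σ (O − E)² / E
  axial-flowered inflated-pod: (144 − 147.375)² / 147.375 = 0.0773
  axial-flowered constricted-pod: (35 − 49.125)² / 49.125 = 4.0614
  terminal-flowered inflated-pod: (56 − 49.125)² / 49.125 = 0.9622
  terminal-flowered constricted-pod: (27 − 16.375)² / 16.375 = 6.8941
χ² = 0.0773 + 4.0614 + 0.9622 + 6.8941 = 11.995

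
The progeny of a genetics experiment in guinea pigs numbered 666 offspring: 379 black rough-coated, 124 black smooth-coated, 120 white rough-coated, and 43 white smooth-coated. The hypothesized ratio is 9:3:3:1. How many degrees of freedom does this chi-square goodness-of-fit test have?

3

A goodness-of-fit test with 4 phenotype classes has df = 4 − 1 = 3.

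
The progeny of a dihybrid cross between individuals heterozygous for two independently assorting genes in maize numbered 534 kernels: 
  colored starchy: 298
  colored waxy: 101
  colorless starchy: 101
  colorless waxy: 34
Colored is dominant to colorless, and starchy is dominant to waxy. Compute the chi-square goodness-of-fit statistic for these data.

A dihybrid F₂ with independent assortment and complete dominance at both loci gives a 9:3:3:1 phenotypic ratio.
Under the 9:3:3:1 hypothesis (Σ ratio = 16, N = 534):
  colored starchy: 534 × 9/16 = 300.375
  colored waxy: 534 × 3/16 = 100.125
  colorless starchy: 534 × 3/16 = 100.125
  colorless waxy: 534 × 1/16 = 33.375
χ² = Σ (O − E)² / E
  colored starchy: (298 − 300.375)² / 300.375 = 0.0188
  colored waxy: (101 − 100.125)² / 100.125 = 0.0076
  colorless starchy: (101 − 100.125)² / 100.125 = 0.0076
  colorless waxy: (34 − 33.375)² / 33.375 = 0.0117
χ² = 0.0188 + 0.0076 + 0.0076 + 0.0117 = 0.0457 ≈ 0.046

0.046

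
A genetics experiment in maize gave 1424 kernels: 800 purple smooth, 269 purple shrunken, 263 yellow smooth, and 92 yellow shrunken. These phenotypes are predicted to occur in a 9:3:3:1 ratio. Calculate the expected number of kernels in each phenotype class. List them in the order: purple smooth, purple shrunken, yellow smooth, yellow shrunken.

Expected counts for N = 1424 under a 9:3:3:1 ratio (total parts = 16):
  purple smooth: 1424 × 9/16 = 801
  purple shrunken: 1424 × 3/16 = 267
  yellow smooth: 1424 × 3/16 = 267
  yellow shrunken: 1424 × 1/16 = 89

801, 267, 267, 89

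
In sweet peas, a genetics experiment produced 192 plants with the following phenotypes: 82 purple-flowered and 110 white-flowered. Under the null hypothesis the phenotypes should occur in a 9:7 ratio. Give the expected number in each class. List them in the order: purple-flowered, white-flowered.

Under the 9:7 hypothesis (Σ ratio = 16, N = 192):
  purple-flowered: 192 × 9/16 = 108
  white-flowered: 192 × 7/16 = 84

108, 84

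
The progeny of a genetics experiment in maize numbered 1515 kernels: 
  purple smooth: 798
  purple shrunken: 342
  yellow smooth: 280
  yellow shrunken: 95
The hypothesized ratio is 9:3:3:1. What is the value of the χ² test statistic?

15.322

Total ratio parts = 16. Expected numbers out of 1515:
  purple smooth: 1515 × 9/16 = 852.1875
  purple shrunken: 1515 × 3/16 = 284.0625
  yellow smooth: 1515 × 3/16 = 284.0625
  yellow shrunken: 1515 × 1/16 = 94.6875
χ² = Σ (O − E)² / E
  purple smooth: (798 − 852.1875)² / 852.1875 = 3.4456
  purple shrunken: (342 − 284.0625)² / 284.0625 = 11.8170
  yellow smooth: (280 − 284.0625)² / 284.0625 = 0.0581
  yellow shrunken: (95 − 94.6875)² / 94.6875 = 0.0010
χ² = 3.4456 + 11.8170 + 0.0581 + 0.0010 = 15.3217 ≈ 15.322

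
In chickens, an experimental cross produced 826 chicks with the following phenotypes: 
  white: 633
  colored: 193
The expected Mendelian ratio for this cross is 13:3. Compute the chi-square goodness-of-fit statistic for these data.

11.551

The 13:3 ratio has 16 parts, so with N = 826 the expected counts are:
  white: 826 × 13/16 = 671.125
  colored: 826 × 3/16 = 154.875
χ² = Σ (O − E)² / E
  white: (633 − 671.125)² / 671.125 = 2.1658
  colored: (193 − 154.875)² / 154.875 = 9.3851
χ² = 2.1658 + 9.3851 = 11.5509 ≈ 11.551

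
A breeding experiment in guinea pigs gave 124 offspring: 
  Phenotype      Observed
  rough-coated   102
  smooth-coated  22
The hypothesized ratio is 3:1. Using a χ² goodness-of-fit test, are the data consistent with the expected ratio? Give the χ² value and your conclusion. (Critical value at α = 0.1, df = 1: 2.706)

3.484; not consistent

Total ratio parts = 4. Expected numbers out of 124:
  rough-coated: 124 × 3/4 = 93
  smooth-coated: 124 × 1/4 = 31
χ² = Σ (O − E)² / E
  rough-coated: (102 − 93)² / 93 = 0.8710
  smooth-coated: (22 − 31)² / 31 = 2.6129
χ² = 0.8710 + 2.6129 = 3.4839 ≈ 3.484
Degrees of freedom = 2 − 1 = 1; critical value at α = 0.1 is 2.706.
Since 3.484 > 2.706, we reject the null hypothesis — the data do not fit the 3:1 ratio.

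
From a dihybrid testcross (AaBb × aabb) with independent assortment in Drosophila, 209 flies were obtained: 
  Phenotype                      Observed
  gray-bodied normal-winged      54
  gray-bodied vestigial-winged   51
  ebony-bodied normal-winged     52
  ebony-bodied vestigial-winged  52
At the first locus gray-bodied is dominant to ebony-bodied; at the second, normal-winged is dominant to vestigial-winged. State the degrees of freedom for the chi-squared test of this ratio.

A dihybrid testcross with independent assortment gives a 1:1:1:1 ratio.
A goodness-of-fit test with 4 phenotype classes has df = 4 − 1 = 3.

3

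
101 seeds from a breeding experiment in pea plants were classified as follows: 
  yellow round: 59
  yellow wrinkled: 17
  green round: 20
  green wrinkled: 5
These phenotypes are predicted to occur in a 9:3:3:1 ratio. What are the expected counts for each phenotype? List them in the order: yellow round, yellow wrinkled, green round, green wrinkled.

56.8125, 18.9375, 18.9375, 6.3125

The 9:3:3:1 ratio has 16 parts, so with N = 101 the expected counts are:
  yellow round: 101 × 9/16 = 56.8125
  yellow wrinkled: 101 × 3/16 = 18.9375
  green round: 101 × 3/16 = 18.9375
  green wrinkled: 101 × 1/16 = 6.3125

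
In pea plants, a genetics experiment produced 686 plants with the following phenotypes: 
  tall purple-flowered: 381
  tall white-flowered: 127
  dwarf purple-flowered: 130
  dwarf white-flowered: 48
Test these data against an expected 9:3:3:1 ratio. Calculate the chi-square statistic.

The 9:3:3:1 ratio has 16 parts, so with N = 686 the expected counts are:
  tall purple-flowered: 686 × 9/16 = 385.875
  tall white-flowered: 686 × 3/16 = 128.625
  dwarf purple-flowered: 686 × 3/16 = 128.625
  dwarf white-flowered: 686 × 1/16 = 42.875
χ² = Σ (O − E)² / E
  tall purple-flowered: (381 − 385.875)² / 385.875 = 0.0616
  tall white-flowered: (127 − 128.625)² / 128.625 = 0.0205
  dwarf purple-flowered: (130 − 128.625)² / 128.625 = 0.0147
  dwarf white-flowered: (48 − 42.875)² / 42.875 = 0.6126
χ² = 0.0616 + 0.0205 + 0.0147 + 0.6126 = 0.7094 ≈ 0.709

0.709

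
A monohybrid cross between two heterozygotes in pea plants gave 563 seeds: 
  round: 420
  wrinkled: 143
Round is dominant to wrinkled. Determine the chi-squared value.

For a monohybrid cross between heterozygotes with complete dominance, the expected phenotypic ratio is 3:1.
The 3:1 ratio has 4 parts, so with N = 563 the expected counts are:
  round: 563 × 3/4 = 422.25
  wrinkled: 563 × 1/4 = 140.75
χ² = Σ (O − E)² / E
  round: (420 − 422.25)² / 422.25 = 0.0120
  wrinkled: (143 − 140.75)² / 140.75 = 0.0360
χ² = 0.0120 + 0.0360 = 0.048

0.048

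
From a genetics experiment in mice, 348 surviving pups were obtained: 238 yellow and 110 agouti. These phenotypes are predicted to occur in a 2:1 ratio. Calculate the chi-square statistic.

0.466

Total ratio parts = 3. Expected numbers out of 348:
  yellow: 348 × 2/3 = 232
  agouti: 348 × 1/3 = 116
χ² = Σ (O − E)² / E
  yellow: (238 − 232)² / 232 = 0.1552
  agouti: (110 − 116)² / 116 = 0.3103
χ² = 0.1552 + 0.3103 = 0.4655 ≈ 0.466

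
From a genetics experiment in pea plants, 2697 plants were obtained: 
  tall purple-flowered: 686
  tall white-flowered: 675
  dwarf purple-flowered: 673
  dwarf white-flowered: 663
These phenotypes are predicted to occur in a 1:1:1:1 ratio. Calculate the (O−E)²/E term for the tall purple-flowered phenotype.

Expected counts for N = 2697 under a 1:1:1:1 ratio (total parts = 4):
  tall purple-flowered: 2697 × 1/4 = 674.25
  tall white-flowered: 2697 × 1/4 = 674.25
  dwarf purple-flowered: 2697 × 1/4 = 674.25
  dwarf white-flowered: 2697 × 1/4 = 674.25
Contribution of tall purple-flowered: (686 − 674.25)² / 674.25 = 0.2048

0.205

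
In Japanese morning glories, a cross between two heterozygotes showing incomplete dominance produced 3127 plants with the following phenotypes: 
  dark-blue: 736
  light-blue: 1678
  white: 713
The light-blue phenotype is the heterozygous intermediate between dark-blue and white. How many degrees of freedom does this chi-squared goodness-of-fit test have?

With incomplete dominance, a heterozygote × heterozygote cross gives a 1:2:1 phenotypic ratio.
A goodness-of-fit test with 3 phenotype classes has df = 3 − 1 = 2.

2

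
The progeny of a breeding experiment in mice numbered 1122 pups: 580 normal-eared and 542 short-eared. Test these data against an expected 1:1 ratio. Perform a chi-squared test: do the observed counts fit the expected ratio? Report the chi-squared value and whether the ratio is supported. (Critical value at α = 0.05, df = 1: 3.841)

1.287; consistent

Expected counts for N = 1122 under a 1:1 ratio (total parts = 2):
  normal-eared: 1122 × 1/2 = 561
  short-eared: 1122 × 1/2 = 561
χ² = Σ (O − E)² / E
  normal-eared: (580 − 561)² / 561 = 0.6435
  short-eared: (542 − 561)² / 561 = 0.6435
χ² = 0.6435 + 0.6435 = 1.287
Degrees of freedom = 2 − 1 = 1; critical value at α = 0.05 is 3.841.
Since 1.287 < 3.841, we fail to reject the null hypothesis — the data are consistent with the 1:1 ratio.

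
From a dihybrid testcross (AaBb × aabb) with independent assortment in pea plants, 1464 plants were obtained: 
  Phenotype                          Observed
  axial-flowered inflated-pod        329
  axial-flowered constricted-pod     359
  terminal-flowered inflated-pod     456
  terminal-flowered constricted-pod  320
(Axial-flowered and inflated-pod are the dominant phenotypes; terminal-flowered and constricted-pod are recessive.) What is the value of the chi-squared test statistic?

A dihybrid testcross with independent assortment gives a 1:1:1:1 ratio.
Under the 1:1:1:1 hypothesis (Σ ratio = 4, N = 1464):
  axial-flowered inflated-pod: 1464 × 1/4 = 366
  axial-flowered constricted-pod: 1464 × 1/4 = 366
  terminal-flowered inflated-pod: 1464 × 1/4 = 366
  terminal-flowered constricted-pod: 1464 × 1/4 = 366
χ² = Σ (O − E)² / E
  axial-flowered inflated-pod: (329 − 366)² / 366 = 3.7404
  axial-flowered constricted-pod: (359 − 366)² / 366 = 0.1339
  terminal-flowered inflated-pod: (456 − 366)² / 366 = 22.1311
  terminal-flowered constricted-pod: (320 − 366)² / 366 = 5.7814
χ² = 3.7404 + 0.1339 + 22.1311 + 5.7814 = 31.7868 ≈ 31.787

31.787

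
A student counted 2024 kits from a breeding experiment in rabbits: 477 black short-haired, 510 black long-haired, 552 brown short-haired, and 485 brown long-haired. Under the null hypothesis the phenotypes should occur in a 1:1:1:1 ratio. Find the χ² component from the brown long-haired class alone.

0.872

Expected counts for N = 2024 under a 1:1:1:1 ratio (total parts = 4):
  black short-haired: 2024 × 1/4 = 506
  black long-haired: 2024 × 1/4 = 506
  brown short-haired: 2024 × 1/4 = 506
  brown long-haired: 2024 × 1/4 = 506
Contribution of brown long-haired: (485 − 506)² / 506 = 0.8715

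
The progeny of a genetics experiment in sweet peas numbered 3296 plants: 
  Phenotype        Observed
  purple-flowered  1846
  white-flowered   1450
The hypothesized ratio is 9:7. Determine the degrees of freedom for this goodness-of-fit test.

1

A goodness-of-fit test with 2 phenotype classes has df = 2 − 1 = 1.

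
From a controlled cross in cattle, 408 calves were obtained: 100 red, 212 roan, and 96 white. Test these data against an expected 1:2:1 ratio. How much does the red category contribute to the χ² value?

0.039

Total ratio parts = 4. Expected numbers out of 408:
  red: 408 × 1/4 = 102
  roan: 408 × 2/4 = 204
  white: 408 × 1/4 = 102
Contribution of red: (100 − 102)² / 102 = 0.0392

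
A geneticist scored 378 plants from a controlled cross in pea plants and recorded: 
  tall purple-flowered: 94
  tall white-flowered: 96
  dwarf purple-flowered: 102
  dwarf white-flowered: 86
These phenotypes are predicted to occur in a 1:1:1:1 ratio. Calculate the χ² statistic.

1.386

Under the 1:1:1:1 hypothesis (Σ ratio = 4, N = 378):
  tall purple-flowered: 378 × 1/4 = 94.5
  tall white-flowered: 378 × 1/4 = 94.5
  dwarf purple-flowered: 378 × 1/4 = 94.5
  dwarf white-flowered: 378 × 1/4 = 94.5
χ² = Σ (O − E)² / E
  tall purple-flowered: (94 − 94.5)² / 94.5 = 0.0026
  tall white-flowered: (96 − 94.5)² / 94.5 = 0.0238
  dwarf purple-flowered: (102 − 94.5)² / 94.5 = 0.5952
  dwarf white-flowered: (86 − 94.5)² / 94.5 = 0.7646
χ² = 0.0026 + 0.0238 + 0.5952 + 0.7646 = 1.3862 ≈ 1.386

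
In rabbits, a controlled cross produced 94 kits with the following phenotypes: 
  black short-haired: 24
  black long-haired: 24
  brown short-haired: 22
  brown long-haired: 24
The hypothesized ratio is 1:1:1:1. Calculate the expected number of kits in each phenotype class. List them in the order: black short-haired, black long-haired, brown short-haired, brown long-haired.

23.5, 23.5, 23.5, 23.5

The 1:1:1:1 ratio has 4 parts, so with N = 94 the expected counts are:
  black short-haired: 94 × 1/4 = 23.5
  black long-haired: 94 × 1/4 = 23.5
  brown short-haired: 94 × 1/4 = 23.5
  brown long-haired: 94 × 1/4 = 23.5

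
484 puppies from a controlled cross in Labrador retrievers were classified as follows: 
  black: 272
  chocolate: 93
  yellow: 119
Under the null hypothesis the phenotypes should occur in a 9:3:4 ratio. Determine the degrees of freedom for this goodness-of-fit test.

A goodness-of-fit test with 3 phenotype classes has df = 3 − 1 = 2.

2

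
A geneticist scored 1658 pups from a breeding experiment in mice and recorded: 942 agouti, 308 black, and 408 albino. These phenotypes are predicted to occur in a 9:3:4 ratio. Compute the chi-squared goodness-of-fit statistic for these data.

The 9:3:4 ratio has 16 parts, so with N = 1658 the expected counts are:
  agouti: 1658 × 9/16 = 932.625
  black: 1658 × 3/16 = 310.875
  albino: 1658 × 4/16 = 414.5
χ² = Σ (O − E)² / E
  agouti: (942 − 932.625)² / 932.625 = 0.0942
  black: (308 − 310.875)² / 310.875 = 0.0266
  albino: (408 − 414.5)² / 414.5 = 0.1019
χ² = 0.0942 + 0.0266 + 0.1019 = 0.2227 ≈ 0.223

0.223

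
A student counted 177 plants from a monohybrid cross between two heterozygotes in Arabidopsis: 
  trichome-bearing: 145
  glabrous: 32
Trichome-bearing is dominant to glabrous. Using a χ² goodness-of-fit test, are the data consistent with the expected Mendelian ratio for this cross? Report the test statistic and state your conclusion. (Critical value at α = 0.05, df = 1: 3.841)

For a monohybrid cross between heterozygotes with complete dominance, the expected phenotypic ratio is 3:1.
Under the 3:1 hypothesis (Σ ratio = 4, N = 177):
  trichome-bearing: 177 × 3/4 = 132.75
  glabrous: 177 × 1/4 = 44.25
χ² = Σ (O − E)² / E
  trichome-bearing: (145 − 132.75)² / 132.75 = 1.1304
  glabrous: (32 − 44.25)² / 44.25 = 3.3912
χ² = 1.1304 + 3.3912 = 4.5216 ≈ 4.522
Degrees of freedom = 2 − 1 = 1; critical value at α = 0.05 is 3.841.
Since 4.522 > 3.841, we reject the null hypothesis — the data do not fit the 3:1 ratio.

4.522; not consistent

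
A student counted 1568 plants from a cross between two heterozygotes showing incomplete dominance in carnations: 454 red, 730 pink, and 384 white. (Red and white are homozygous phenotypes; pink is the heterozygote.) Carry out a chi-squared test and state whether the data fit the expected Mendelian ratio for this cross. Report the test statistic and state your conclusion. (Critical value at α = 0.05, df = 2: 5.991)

With incomplete dominance, a heterozygote × heterozygote cross gives a 1:2:1 phenotypic ratio.
Expected counts for N = 1568 under a 1:2:1 ratio (total parts = 4):
  red: 1568 × 1/4 = 392
  pink: 1568 × 2/4 = 784
  white: 1568 × 1/4 = 392
χ² = Σ (O − E)² / E
  red: (454 − 392)² / 392 = 9.8061
  pink: (730 − 784)² / 784 = 3.7194
  white: (384 − 392)² / 392 = 0.1633
χ² = 9.8061 + 3.7194 + 0.1633 = 13.6888 ≈ 13.689
Degrees of freedom = 3 − 1 = 2; critical value at α = 0.05 is 5.991.
Since 13.689 > 5.991, we reject the null hypothesis — the data do not fit the 1:2:1 ratio.

13.689; not consistent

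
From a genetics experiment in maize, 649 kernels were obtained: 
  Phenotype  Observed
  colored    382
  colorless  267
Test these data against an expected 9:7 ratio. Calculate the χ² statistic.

Total ratio parts = 16. Expected numbers out of 649:
  colored: 649 × 9/16 = 365.0625
  colorless: 649 × 7/16 = 283.9375
χ² = Σ (O − E)² / E
  colored: (382 − 365.0625)² / 365.0625 = 0.7858
  colorless: (267 − 283.9375)² / 283.9375 = 1.0104
χ² = 0.7858 + 1.0104 = 1.7962 ≈ 1.796

1.796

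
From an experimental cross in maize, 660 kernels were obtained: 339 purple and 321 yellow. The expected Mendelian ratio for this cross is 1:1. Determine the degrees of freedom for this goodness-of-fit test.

1

A goodness-of-fit test with 2 phenotype classes has df = 2 − 1 = 1.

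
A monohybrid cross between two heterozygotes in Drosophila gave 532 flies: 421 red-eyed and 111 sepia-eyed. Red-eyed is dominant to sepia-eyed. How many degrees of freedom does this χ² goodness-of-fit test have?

For a monohybrid cross between heterozygotes with complete dominance, the expected phenotypic ratio is 3:1.
A goodness-of-fit test with 2 phenotype classes has df = 2 − 1 = 1.

1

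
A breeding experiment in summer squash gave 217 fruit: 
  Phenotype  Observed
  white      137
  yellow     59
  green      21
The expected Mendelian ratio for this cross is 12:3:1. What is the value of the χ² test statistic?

16.395

The 12:3:1 ratio has 16 parts, so with N = 217 the expected counts are:
  white: 217 × 12/16 = 162.75
  yellow: 217 × 3/16 = 40.6875
  green: 217 × 1/16 = 13.5625
χ² = Σ (O − E)² / E
  white: (137 − 162.75)² / 162.75 = 4.0741
  yellow: (59 − 40.6875)² / 40.6875 = 8.2420
  green: (21 − 13.5625)² / 13.5625 = 4.0786
χ² = 4.0741 + 8.2420 + 4.0786 = 16.3947 ≈ 16.395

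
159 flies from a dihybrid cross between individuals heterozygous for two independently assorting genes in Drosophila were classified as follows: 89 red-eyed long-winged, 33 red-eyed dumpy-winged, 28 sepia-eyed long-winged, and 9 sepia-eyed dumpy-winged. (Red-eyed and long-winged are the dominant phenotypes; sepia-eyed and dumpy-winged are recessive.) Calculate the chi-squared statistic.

0.542

A dihybrid F₂ with independent assortment and complete dominance at both loci gives a 9:3:3:1 phenotypic ratio.
Total ratio parts = 16. Expected numbers out of 159:
  red-eyed long-winged: 159 × 9/16 = 89.4375
  red-eyed dumpy-winged: 159 × 3/16 = 29.8125
  sepia-eyed long-winged: 159 × 3/16 = 29.8125
  sepia-eyed dumpy-winged: 159 × 1/16 = 9.9375
χ² = Σ (O − E)² / E
  red-eyed long-winged: (89 − 89.4375)² / 89.4375 = 0.0021
  red-eyed dumpy-winged: (33 − 29.8125)² / 29.8125 = 0.3408
  sepia-eyed long-winged: (28 − 29.8125)² / 29.8125 = 0.1102
  sepia-eyed dumpy-winged: (9 − 9.9375)² / 9.9375 = 0.0884
χ² = 0.0021 + 0.3408 + 0.1102 + 0.0884 = 0.5415 ≈ 0.542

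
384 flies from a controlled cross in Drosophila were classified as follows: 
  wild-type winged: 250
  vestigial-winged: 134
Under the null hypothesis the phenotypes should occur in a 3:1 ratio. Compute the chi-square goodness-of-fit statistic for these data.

20.056

Total ratio parts = 4. Expected numbers out of 384:
  wild-type winged: 384 × 3/4 = 288
  vestigial-winged: 384 × 1/4 = 96
χ² = Σ (O − E)² / E
  wild-type winged: (250 − 288)² / 288 = 5.0139
  vestigial-winged: (134 − 96)² / 96 = 15.0417
χ² = 5.0139 + 15.0417 = 20.0556 ≈ 20.056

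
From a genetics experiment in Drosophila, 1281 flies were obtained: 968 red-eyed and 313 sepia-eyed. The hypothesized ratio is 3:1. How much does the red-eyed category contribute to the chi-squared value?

Under the 3:1 hypothesis (Σ ratio = 4, N = 1281):
  red-eyed: 1281 × 3/4 = 960.75
  sepia-eyed: 1281 × 1/4 = 320.25
Contribution of red-eyed: (968 − 960.75)² / 960.75 = 0.0547

0.055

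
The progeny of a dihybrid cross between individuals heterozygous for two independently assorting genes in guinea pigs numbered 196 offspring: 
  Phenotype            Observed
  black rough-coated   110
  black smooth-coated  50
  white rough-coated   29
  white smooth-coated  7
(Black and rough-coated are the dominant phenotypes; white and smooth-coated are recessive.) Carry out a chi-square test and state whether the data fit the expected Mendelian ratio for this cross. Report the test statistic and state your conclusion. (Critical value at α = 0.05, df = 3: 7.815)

A dihybrid F₂ with independent assortment and complete dominance at both loci gives a 9:3:3:1 phenotypic ratio.
Under the 9:3:3:1 hypothesis (Σ ratio = 16, N = 196):
  black rough-coated: 196 × 9/16 = 110.25
  black smooth-coated: 196 × 3/16 = 36.75
  white rough-coated: 196 × 3/16 = 36.75
  white smooth-coated: 196 × 1/16 = 12.25
χ² = Σ (O − E)² / E
  black rough-coated: (110 − 110.25)² / 110.25 = 0.0006
  black smooth-coated: (50 − 36.75)² / 36.75 = 4.7772
  white rough-coated: (29 − 36.75)² / 36.75 = 1.6344
  white smooth-coated: (7 − 12.25)² / 12.25 = 2.2500
χ² = 0.0006 + 4.7772 + 1.6344 + 2.2500 = 8.6622 ≈ 8.662
Degrees of freedom = 4 − 1 = 3; critical value at α = 0.05 is 7.815.
Since 8.662 > 7.815, we reject the null hypothesis — the data do not fit the 9:3:3:1 ratio.

8.662; not consistent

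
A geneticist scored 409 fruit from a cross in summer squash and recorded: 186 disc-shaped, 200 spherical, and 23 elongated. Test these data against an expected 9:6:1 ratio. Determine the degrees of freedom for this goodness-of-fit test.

2

A goodness-of-fit test with 3 phenotype classes has df = 3 − 1 = 2.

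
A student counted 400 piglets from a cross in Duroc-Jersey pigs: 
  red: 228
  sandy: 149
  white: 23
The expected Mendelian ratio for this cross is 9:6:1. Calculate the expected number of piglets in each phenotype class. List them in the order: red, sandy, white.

The 9:6:1 ratio has 16 parts, so with N = 400 the expected counts are:
  red: 400 × 9/16 = 225
  sandy: 400 × 6/16 = 150
  white: 400 × 1/16 = 25

225, 150, 25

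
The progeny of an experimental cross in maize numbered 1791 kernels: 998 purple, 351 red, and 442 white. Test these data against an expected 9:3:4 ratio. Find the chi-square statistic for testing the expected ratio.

0.849

Expected counts for N = 1791 under a 9:3:4 ratio (total parts = 16):
  purple: 1791 × 9/16 = 1007.4375
  red: 1791 × 3/16 = 335.8125
  white: 1791 × 4/16 = 447.75
χ² = Σ (O − E)² / E
  purple: (998 − 1007.4375)² / 1007.4375 = 0.0884
  red: (351 − 335.8125)² / 335.8125 = 0.6869
  white: (442 − 447.75)² / 447.75 = 0.0738
χ² = 0.0884 + 0.6869 + 0.0738 = 0.8491 ≈ 0.849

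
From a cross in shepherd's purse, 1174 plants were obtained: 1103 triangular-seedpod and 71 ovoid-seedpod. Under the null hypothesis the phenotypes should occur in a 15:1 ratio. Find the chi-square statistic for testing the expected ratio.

0.082

Expected counts for N = 1174 under a 15:1 ratio (total parts = 16):
  triangular-seedpod: 1174 × 15/16 = 1100.625
  ovoid-seedpod: 1174 × 1/16 = 73.375
χ² = Σ (O − E)² / E
  triangular-seedpod: (1103 − 1100.625)² / 1100.625 = 0.0051
  ovoid-seedpod: (71 − 73.375)² / 73.375 = 0.0769
χ² = 0.0051 + 0.0769 = 0.082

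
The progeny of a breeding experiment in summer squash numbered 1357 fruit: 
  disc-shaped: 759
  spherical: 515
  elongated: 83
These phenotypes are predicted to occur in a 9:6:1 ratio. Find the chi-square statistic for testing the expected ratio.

0.137

Expected counts for N = 1357 under a 9:6:1 ratio (total parts = 16):
  disc-shaped: 1357 × 9/16 = 763.3125
  spherical: 1357 × 6/16 = 508.875
  elongated: 1357 × 1/16 = 84.8125
χ² = Σ (O − E)² / E
  disc-shaped: (759 − 763.3125)² / 763.3125 = 0.0244
  spherical: (515 − 508.875)² / 508.875 = 0.0737
  elongated: (83 − 84.8125)² / 84.8125 = 0.0387
χ² = 0.0244 + 0.0737 + 0.0387 = 0.1368 ≈ 0.137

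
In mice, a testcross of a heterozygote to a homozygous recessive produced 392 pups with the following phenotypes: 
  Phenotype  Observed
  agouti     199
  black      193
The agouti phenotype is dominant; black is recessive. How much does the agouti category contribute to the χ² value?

0.046

A testcross of a heterozygote (Aa × aa) gives a 1:1 phenotypic ratio.
Total ratio parts = 2. Expected numbers out of 392:
  agouti: 392 × 1/2 = 196
  black: 392 × 1/2 = 196
Contribution of agouti: (199 − 196)² / 196 = 0.0459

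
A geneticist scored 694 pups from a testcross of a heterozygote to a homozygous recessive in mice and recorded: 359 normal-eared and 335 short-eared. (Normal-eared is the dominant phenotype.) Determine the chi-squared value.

A testcross of a heterozygote (Aa × aa) gives a 1:1 phenotypic ratio.
Expected counts for N = 694 under a 1:1 ratio (total parts = 2):
  normal-eared: 694 × 1/2 = 347
  short-eared: 694 × 1/2 = 347
χ² = Σ (O − E)² / E
  normal-eared: (359 − 347)² / 347 = 0.4150
  short-eared: (335 − 347)² / 347 = 0.4150
χ² = 0.4150 + 0.4150 = 0.830

0.830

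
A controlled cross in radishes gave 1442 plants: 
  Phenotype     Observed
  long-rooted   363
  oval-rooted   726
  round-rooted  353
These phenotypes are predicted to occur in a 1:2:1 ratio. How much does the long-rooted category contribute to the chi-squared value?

Total ratio parts = 4. Expected numbers out of 1442:
  long-rooted: 1442 × 1/4 = 360.5
  oval-rooted: 1442 × 2/4 = 721
  round-rooted: 1442 × 1/4 = 360.5
Contribution of long-rooted: (363 − 360.5)² / 360.5 = 0.0173

0.017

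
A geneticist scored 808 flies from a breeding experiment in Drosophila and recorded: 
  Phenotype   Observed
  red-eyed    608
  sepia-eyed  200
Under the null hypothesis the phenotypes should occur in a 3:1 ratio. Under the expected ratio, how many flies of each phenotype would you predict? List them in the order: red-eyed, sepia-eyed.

The 3:1 ratio has 4 parts, so with N = 808 the expected counts are:
  red-eyed: 808 × 3/4 = 606
  sepia-eyed: 808 × 1/4 = 202

606, 202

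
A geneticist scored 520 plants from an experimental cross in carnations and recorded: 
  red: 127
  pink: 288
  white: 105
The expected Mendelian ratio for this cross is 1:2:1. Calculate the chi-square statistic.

7.892

Total ratio parts = 4. Expected numbers out of 520:
  red: 520 × 1/4 = 130
  pink: 520 × 2/4 = 260
  white: 520 × 1/4 = 130
χ² = Σ (O − E)² / E
  red: (127 − 130)² / 130 = 0.0692
  pink: (288 − 260)² / 260 = 3.0154
  white: (105 − 130)² / 130 = 4.8077
χ² = 0.0692 + 3.0154 + 4.8077 = 7.8923 ≈ 7.892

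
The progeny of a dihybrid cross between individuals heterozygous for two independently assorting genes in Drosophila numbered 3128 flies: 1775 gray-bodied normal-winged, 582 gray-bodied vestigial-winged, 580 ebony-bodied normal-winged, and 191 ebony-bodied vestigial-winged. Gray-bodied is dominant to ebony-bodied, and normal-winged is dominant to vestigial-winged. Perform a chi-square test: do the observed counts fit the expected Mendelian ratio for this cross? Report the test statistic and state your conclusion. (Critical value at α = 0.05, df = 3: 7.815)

0.347; consistent

A dihybrid F₂ with independent assortment and complete dominance at both loci gives a 9:3:3:1 phenotypic ratio.
Expected counts for N = 3128 under a 9:3:3:1 ratio (total parts = 16):
  gray-bodied normal-winged: 3128 × 9/16 = 1759.5
  gray-bodied vestigial-winged: 3128 × 3/16 = 586.5
  ebony-bodied normal-winged: 3128 × 3/16 = 586.5
  ebony-bodied vestigial-winged: 3128 × 1/16 = 195.5
χ² = Σ (O − E)² / E
  gray-bodied normal-winged: (1775 − 1759.5)² / 1759.5 = 0.1365
  gray-bodied vestigial-winged: (582 − 586.5)² / 586.5 = 0.0345
  ebony-bodied normal-winged: (580 − 586.5)² / 586.5 = 0.0720
  ebony-bodied vestigial-winged: (191 − 195.5)² / 195.5 = 0.1036
χ² = 0.1365 + 0.0345 + 0.0720 + 0.1036 = 0.3466 ≈ 0.347
Degrees of freedom = 4 − 1 = 3; critical value at α = 0.05 is 7.815.
Since 0.347 < 7.815, we fail to reject the null hypothesis — the data are consistent with the 9:3:3:1 ratio.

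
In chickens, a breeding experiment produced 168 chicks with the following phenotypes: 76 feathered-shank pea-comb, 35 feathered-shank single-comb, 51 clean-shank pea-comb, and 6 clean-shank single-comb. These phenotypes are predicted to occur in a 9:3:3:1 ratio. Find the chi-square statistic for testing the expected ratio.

The 9:3:3:1 ratio has 16 parts, so with N = 168 the expected counts are:
  feathered-shank pea-comb: 168 × 9/16 = 94.5
  feathered-shank single-comb: 168 × 3/16 = 31.5
  clean-shank pea-comb: 168 × 3/16 = 31.5
  clean-shank single-comb: 168 × 1/16 = 10.5
χ² = Σ (O − E)² / E
  feathered-shank pea-comb: (76 − 94.5)² / 94.5 = 3.6217
  feathered-shank single-comb: (35 − 31.5)² / 31.5 = 0.3889
  clean-shank pea-comb: (51 − 31.5)² / 31.5 = 12.0714
  clean-shank single-comb: (6 − 10.5)² / 10.5 = 1.9286
χ² = 3.6217 + 0.3889 + 12.0714 + 1.9286 = 18.0106 ≈ 18.011

18.011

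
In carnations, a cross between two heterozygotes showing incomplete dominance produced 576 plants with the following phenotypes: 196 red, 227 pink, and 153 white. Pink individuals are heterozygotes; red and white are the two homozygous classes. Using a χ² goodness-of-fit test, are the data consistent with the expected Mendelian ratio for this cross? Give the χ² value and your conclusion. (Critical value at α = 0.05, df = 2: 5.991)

With incomplete dominance, a heterozygote × heterozygote cross gives a 1:2:1 phenotypic ratio.
Total ratio parts = 4. Expected numbers out of 576:
  red: 576 × 1/4 = 144
  pink: 576 × 2/4 = 288
  white: 576 × 1/4 = 144
χ² = Σ (O − E)² / E
  red: (196 − 144)² / 144 = 18.7778
  pink: (227 − 288)² / 288 = 12.9201
  white: (153 − 144)² / 144 = 0.5625
χ² = 18.7778 + 12.9201 + 0.5625 = 32.2604 ≈ 32.260
Degrees of freedom = 3 − 1 = 2; critical value at α = 0.05 is 5.991.
Since 32.260 > 5.991, we reject the null hypothesis — the data do not fit the 1:2:1 ratio.

32.260; not consistent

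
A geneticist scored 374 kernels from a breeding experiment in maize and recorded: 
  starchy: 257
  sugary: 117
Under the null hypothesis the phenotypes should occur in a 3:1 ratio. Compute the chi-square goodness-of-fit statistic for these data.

Expected counts for N = 374 under a 3:1 ratio (total parts = 4):
  starchy: 374 × 3/4 = 280.5
  sugary: 374 × 1/4 = 93.5
χ² = Σ (O − E)² / E
  starchy: (257 − 280.5)² / 280.5 = 1.9688
  sugary: (117 − 93.5)² / 93.5 = 5.9064
χ² = 1.9688 + 5.9064 = 7.8752 ≈ 7.875

7.875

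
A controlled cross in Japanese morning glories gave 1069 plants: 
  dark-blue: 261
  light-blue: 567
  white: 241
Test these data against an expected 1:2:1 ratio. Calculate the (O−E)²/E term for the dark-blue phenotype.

Under the 1:2:1 hypothesis (Σ ratio = 4, N = 1069):
  dark-blue: 1069 × 1/4 = 267.25
  light-blue: 1069 × 2/4 = 534.5
  white: 1069 × 1/4 = 267.25
Contribution of dark-blue: (261 − 267.25)² / 267.25 = 0.1462

0.146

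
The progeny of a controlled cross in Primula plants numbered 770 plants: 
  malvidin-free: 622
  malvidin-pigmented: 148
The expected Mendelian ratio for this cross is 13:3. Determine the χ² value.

The 13:3 ratio has 16 parts, so with N = 770 the expected counts are:
  malvidin-free: 770 × 13/16 = 625.625
  malvidin-pigmented: 770 × 3/16 = 144.375
χ² = Σ (O − E)² / E
  malvidin-free: (622 − 625.625)² / 625.625 = 0.0210
  malvidin-pigmented: (148 − 144.375)² / 144.375 = 0.0910
χ² = 0.0210 + 0.0910 = 0.112

0.112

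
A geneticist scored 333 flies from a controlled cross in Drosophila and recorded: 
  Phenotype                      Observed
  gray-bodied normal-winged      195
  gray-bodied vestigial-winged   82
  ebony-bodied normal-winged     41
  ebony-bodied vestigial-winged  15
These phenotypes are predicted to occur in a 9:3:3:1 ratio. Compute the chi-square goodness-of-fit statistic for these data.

15.428

Expected counts for N = 333 under a 9:3:3:1 ratio (total parts = 16):
  gray-bodied normal-winged: 333 × 9/16 = 187.3125
  gray-bodied vestigial-winged: 333 × 3/16 = 62.4375
  ebony-bodied normal-winged: 333 × 3/16 = 62.4375
  ebony-bodied vestigial-winged: 333 × 1/16 = 20.8125
χ² = Σ (O − E)² / E
  gray-bodied normal-winged: (195 − 187.3125)² / 187.3125 = 0.3155
  gray-bodied vestigial-winged: (82 − 62.4375)² / 62.4375 = 6.1292
  ebony-bodied normal-winged: (41 − 62.4375)² / 62.4375 = 7.3604
  ebony-bodied vestigial-winged: (15 − 20.8125)² / 20.8125 = 1.6233
χ² = 0.3155 + 6.1292 + 7.3604 + 1.6233 = 15.4284 ≈ 15.428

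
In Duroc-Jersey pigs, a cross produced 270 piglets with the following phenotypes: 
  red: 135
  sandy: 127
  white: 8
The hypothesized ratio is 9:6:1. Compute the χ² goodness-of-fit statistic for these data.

13.091

Expected counts for N = 270 under a 9:6:1 ratio (total parts = 16):
  red: 270 × 9/16 = 151.875
  sandy: 270 × 6/16 = 101.25
  white: 270 × 1/16 = 16.875
χ² = Σ (O − E)² / E
  red: (135 − 151.875)² / 151.875 = 1.8750
  sandy: (127 − 101.25)² / 101.25 = 6.5488
  white: (8 − 16.875)² / 16.875 = 4.6676
χ² = 1.8750 + 6.5488 + 4.6676 = 13.0914 ≈ 13.091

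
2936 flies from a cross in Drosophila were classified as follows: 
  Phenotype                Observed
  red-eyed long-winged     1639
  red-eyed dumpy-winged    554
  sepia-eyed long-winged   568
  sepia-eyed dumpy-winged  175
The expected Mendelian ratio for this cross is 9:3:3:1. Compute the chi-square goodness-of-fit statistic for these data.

1.067

Total ratio parts = 16. Expected numbers out of 2936:
  red-eyed long-winged: 2936 × 9/16 = 1651.5
  red-eyed dumpy-winged: 2936 × 3/16 = 550.5
  sepia-eyed long-winged: 2936 × 3/16 = 550.5
  sepia-eyed dumpy-winged: 2936 × 1/16 = 183.5
χ² = Σ (O − E)² / E
  red-eyed long-winged: (1639 − 1651.5)² / 1651.5 = 0.0946
  red-eyed dumpy-winged: (554 − 550.5)² / 550.5 = 0.0223
  sepia-eyed long-winged: (568 − 550.5)² / 550.5 = 0.5563
  sepia-eyed dumpy-winged: (175 − 183.5)² / 183.5 = 0.3937
χ² = 0.0946 + 0.0223 + 0.5563 + 0.3937 = 1.0669 ≈ 1.067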